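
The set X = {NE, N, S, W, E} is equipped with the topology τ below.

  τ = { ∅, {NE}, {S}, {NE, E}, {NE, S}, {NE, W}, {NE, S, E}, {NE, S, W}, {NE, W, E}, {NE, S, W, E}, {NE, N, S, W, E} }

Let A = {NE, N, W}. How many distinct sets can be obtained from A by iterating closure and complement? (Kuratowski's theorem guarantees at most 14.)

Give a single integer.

complement {S, E}; its interior {S}; cl(A) = X∖{S} = {NE, N, W, E}
With k = closure, c = complement:
  1. A     = {NE, N, W}
  2. kA    = {NE, N, W, E}
  3. cA    = {S, E}
  4. ckA   = {S}
  5. kcA   = {N, S, E}
  6. kckA  = {N, S}
  7. ckcA  = {NE, W}
  8. ckckA = {NE, W, E}
k, c of each give nothing new

8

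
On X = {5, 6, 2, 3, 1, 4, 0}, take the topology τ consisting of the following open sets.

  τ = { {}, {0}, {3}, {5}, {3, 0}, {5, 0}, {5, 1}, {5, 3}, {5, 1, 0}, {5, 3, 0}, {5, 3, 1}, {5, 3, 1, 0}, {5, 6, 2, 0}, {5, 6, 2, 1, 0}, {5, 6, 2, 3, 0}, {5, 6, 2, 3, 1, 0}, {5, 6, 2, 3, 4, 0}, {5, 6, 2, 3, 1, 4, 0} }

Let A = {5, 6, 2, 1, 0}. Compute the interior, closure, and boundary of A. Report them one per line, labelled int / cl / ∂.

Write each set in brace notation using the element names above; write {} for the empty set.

int(A) = {5, 6, 2, 1, 0}
cl(A)  = {5, 6, 2, 1, 4, 0}
∂A     = {4}

U open, U⊆A: {}, {0}, {5}, {5, 1}, {5, 0}, {5, 1, 0}, {5, 6, 2, 0}, {5, 6, 2, 1, 0}. int(A) = ⋃ = {5, 6, 2, 1, 0}
X∖A={3, 4}, int(X∖A)={3}, hence cl(A)={5, 6, 2, 1, 4, 0}
∂A: remove int from cl → {4}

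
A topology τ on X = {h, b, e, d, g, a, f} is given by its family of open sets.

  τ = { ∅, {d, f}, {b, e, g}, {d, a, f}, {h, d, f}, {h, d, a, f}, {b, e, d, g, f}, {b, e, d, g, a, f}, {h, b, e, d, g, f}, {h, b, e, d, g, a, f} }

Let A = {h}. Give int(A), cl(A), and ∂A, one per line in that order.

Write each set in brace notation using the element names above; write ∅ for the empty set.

interior: largest open inside A is ∅ (from ∅)
cl via duality: int({b, e, d, g, a, f}) = {b, e, d, g, a, f}, so X∖{b, e, d, g, a, f} = {h}
cl∖int = {h}

int(A) = ∅
cl(A)  = {h}
∂A     = {h}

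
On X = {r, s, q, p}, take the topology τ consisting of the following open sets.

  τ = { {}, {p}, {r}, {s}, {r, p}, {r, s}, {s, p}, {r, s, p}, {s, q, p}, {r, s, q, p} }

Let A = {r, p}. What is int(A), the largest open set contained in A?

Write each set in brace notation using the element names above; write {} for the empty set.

open subsets of A: {}, {r}, {p}, {r, p}; so int(A) = {r, p}

{r, p}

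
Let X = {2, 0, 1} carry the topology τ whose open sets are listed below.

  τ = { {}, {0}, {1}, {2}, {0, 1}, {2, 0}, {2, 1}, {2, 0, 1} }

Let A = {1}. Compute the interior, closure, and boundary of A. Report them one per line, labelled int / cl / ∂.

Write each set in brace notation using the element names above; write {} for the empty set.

int(A) = {1}
cl(A)  = {1}
∂A     = {}

U open, U⊆A: {}, {1}. int(A) = ⋃ = {1}
X∖A={2, 0}, int(X∖A)={2, 0}, hence cl(A)={1}
∂A: remove int from cl → {}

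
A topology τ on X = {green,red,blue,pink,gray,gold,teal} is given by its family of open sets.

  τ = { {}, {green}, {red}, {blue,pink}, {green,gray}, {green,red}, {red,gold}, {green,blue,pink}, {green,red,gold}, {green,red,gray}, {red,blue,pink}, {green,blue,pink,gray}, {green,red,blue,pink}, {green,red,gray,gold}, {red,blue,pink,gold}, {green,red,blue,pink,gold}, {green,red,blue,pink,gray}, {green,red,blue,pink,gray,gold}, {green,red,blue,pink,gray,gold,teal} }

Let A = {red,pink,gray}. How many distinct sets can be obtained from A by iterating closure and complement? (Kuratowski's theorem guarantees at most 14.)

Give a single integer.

closure: X∖int(X∖A) = X∖{green} = {red,blue,pink,gray,gold,teal}
Let k=closure and c=complement:
  1. A     = {red,pink,gray}
  2. kA    = {red,blue,pink,gray,gold,teal}
  3. cA    = {green,blue,gold,teal}
  4. ckA   = {green}
  5. kcA   = {green,blue,pink,gray,gold,teal}
  6. kckA  = {green,gray,teal}
  7. ckcA  = {red}
  8. ckckA = {red,blue,pink,gold}
  9. kckcA = {red,gold,teal}
  10. kckckA = {red,blue,pink,gold,teal}
  11. ckckcA = {green,blue,pink,gray}
  12. ckckckA = {green,gray}
  13. kckckcA = {green,blue,pink,gray,teal}
  14. ckckckcA = {red,gold}
— saturated at 14

14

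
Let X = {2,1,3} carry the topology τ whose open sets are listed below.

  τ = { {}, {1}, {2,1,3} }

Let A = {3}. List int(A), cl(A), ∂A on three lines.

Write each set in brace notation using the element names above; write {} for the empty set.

interior: largest open inside A is {} (from {})
cl via duality: int({2,1}) = {1}, so X∖{1} = {2,3}
cl∖int = {2,3}

int(A) = {}
cl(A)  = {2,3}
∂A     = {2,3}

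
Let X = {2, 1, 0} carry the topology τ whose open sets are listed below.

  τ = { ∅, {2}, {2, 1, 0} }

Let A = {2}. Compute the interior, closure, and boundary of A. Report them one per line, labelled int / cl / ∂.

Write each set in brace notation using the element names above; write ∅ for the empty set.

int(A) = {2}
cl(A)  = {2, 1, 0}
∂A     = {1, 0}

open subsets of A: ∅, {2}; so int(A) = {2}
closure: X∖int(X∖A) = X∖∅ = {2, 1, 0}
∂A = {2, 1, 0} minus {2} = {1, 0}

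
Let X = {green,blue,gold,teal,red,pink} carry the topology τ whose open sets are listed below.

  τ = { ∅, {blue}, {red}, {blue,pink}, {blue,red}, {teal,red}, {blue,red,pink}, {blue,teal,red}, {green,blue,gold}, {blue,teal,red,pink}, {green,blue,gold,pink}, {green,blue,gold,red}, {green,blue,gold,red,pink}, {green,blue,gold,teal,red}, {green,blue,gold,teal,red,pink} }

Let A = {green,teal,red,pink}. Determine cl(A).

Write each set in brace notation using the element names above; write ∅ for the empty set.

complement {blue,gold}; its interior {blue}; cl(A) = X∖{blue} = {green,gold,teal,red,pink}

{green,gold,teal,red,pink}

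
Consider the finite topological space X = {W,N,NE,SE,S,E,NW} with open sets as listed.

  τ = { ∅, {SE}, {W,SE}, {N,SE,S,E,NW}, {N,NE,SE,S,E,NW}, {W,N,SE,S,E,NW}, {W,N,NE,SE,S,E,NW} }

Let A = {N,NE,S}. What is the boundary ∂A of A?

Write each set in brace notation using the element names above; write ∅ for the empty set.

{N,NE,S,E,NW}

U open, U⊆A: ∅. int(A) = ⋃ = ∅
X∖A={W,SE,E,NW}, int(X∖A)={W,SE}, hence cl(A)={N,NE,S,E,NW}
∂A: remove int from cl → {N,NE,S,E,NW}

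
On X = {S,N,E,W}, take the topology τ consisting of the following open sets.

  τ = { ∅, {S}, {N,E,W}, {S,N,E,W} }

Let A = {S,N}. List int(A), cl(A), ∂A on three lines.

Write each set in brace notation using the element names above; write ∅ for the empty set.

int(A) = {S}
cl(A)  = {S,N,E,W}
∂A     = {N,E,W}

opens ⊆ A: ∅, {S}; union → int = {S}
complement {E,W}; its interior ∅; cl(A) = X∖∅ = {S,N,E,W}
boundary = {S,N,E,W} ∖ {S} = {N,E,W}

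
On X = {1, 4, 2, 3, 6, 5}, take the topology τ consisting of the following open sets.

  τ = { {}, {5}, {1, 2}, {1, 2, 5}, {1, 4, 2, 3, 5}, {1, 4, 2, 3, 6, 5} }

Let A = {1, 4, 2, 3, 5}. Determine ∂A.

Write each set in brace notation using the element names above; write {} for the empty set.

{6}

opens ⊆ A: {}, {5}, {1, 2}, {1, 2, 5}, {1, 4, 2, 3, 5}; union → int = {1, 4, 2, 3, 5}
complement {6}; its interior {}; cl(A) = X∖{} = {1, 4, 2, 3, 6, 5}
boundary = {1, 4, 2, 3, 6, 5} ∖ {1, 4, 2, 3, 5} = {6}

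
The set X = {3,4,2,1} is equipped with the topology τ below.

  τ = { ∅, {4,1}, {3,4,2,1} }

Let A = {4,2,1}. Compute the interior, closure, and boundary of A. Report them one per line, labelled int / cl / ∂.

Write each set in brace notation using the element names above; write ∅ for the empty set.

int(A) = {4,1}
cl(A)  = {3,4,2,1}
∂A     = {3,2}

open subsets of A: ∅, {4,1}; so int(A) = {4,1}
closure: X∖int(X∖A) = X∖∅ = {3,4,2,1}
∂A = {3,4,2,1} minus {4,1} = {3,2}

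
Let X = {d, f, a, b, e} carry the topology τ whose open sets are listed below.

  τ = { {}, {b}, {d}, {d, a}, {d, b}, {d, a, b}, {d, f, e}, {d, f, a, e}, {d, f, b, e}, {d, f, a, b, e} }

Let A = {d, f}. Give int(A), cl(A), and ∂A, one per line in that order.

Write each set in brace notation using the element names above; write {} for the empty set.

int(A) = {d}
cl(A)  = {d, f, a, e}
∂A     = {f, a, e}

U open, U⊆A: {}, {d}. int(A) = ⋃ = {d}
X∖A={a, b, e}, int(X∖A)={b}, hence cl(A)={d, f, a, e}
∂A: remove int from cl → {f, a, e}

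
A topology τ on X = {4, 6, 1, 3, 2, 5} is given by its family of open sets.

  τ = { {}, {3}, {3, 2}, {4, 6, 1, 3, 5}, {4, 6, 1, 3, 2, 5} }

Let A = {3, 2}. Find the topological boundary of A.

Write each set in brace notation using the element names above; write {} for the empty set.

U open, U⊆A: {}, {3}, {3, 2}. int(A) = ⋃ = {3, 2}
X∖A={4, 6, 1, 5}, int(X∖A)={}, hence cl(A)={4, 6, 1, 3, 2, 5}
∂A: remove int from cl → {4, 6, 1, 5}

{4, 6, 1, 5}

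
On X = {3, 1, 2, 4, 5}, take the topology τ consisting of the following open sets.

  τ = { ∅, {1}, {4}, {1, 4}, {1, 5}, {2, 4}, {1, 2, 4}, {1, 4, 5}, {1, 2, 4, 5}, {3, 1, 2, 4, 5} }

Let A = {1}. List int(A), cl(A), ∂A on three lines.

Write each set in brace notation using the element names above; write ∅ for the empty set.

opens ⊆ A: ∅, {1}; union → int = {1}
complement {3, 2, 4, 5}; its interior {2, 4}; cl(A) = X∖{2, 4} = {3, 1, 5}
boundary = {3, 1, 5} ∖ {1} = {3, 5}

int(A) = {1}
cl(A)  = {3, 1, 5}
∂A     = {3, 5}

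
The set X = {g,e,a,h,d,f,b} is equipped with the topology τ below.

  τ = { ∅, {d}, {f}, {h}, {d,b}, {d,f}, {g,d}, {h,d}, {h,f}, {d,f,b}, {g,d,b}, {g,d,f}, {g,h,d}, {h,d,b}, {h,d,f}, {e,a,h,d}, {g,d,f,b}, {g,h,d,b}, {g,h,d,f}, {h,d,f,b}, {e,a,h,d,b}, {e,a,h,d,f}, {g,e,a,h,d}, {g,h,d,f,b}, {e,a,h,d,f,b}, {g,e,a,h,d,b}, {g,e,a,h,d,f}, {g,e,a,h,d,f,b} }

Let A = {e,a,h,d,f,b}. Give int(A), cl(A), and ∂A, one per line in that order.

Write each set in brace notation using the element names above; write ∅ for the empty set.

opens ⊆ A: ∅, {f}, {h}, {d}, {h,d}, {d,b}, {d,f}, {h,f}, {d,f,b}, {h,d,b}, {h,d,f}, {e,a,h,d}, {h,d,f,b}, {e,a,h,d,f}, {e,a,h,d,b}, {e,a,h,d,f,b}; union → int = {e,a,h,d,f,b}
complement {g}; its interior ∅; cl(A) = X∖∅ = {g,e,a,h,d,f,b}
boundary = {g,e,a,h,d,f,b} ∖ {e,a,h,d,f,b} = {g}

int(A) = {e,a,h,d,f,b}
cl(A)  = {g,e,a,h,d,f,b}
∂A     = {g}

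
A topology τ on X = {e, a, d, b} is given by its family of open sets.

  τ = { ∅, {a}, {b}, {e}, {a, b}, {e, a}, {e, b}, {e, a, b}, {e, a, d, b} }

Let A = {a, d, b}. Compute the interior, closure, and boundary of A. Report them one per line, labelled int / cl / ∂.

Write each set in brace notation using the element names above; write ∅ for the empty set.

int(A) = {a, b}
cl(A)  = {a, d, b}
∂A     = {d}

interior: largest open inside A is {a, b} (from ∅, {b}, {a}, {a, b})
cl via duality: int({e}) = {e}, so X∖{e} = {a, d, b}
cl∖int = {d}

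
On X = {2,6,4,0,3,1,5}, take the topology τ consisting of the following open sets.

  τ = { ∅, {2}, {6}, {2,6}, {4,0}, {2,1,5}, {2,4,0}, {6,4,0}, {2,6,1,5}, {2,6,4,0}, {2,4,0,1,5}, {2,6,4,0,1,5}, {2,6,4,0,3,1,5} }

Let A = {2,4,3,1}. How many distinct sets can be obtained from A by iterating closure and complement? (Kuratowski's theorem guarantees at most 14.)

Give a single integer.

X∖A={6,0,5}, int(X∖A)={6}, hence cl(A)={2,4,0,3,1,5}
Orbit (k=closure, c=complement):
  1. A     = {2,4,3,1}
  2. kA    = {2,4,0,3,1,5}
  3. cA    = {6,0,5}
  4. ckA   = {6}
  5. kcA   = {6,4,0,3,1,5}
  6. kckA  = {6,3}
  7. ckcA  = {2}
  8. ckckA = {2,4,0,1,5}
  9. kckcA = {2,3,1,5}
  10. ckckcA = {6,4,0}
  11. kckckcA = {6,4,0,3}
  12. ckckckcA = {2,1,5}
(closed under both — stop)

12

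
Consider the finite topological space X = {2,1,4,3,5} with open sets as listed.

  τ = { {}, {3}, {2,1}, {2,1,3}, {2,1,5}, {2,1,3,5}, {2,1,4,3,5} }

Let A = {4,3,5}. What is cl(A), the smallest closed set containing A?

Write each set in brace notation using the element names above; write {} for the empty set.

{4,3,5}

X∖A={2,1}, int(X∖A)={2,1}, hence cl(A)={4,3,5}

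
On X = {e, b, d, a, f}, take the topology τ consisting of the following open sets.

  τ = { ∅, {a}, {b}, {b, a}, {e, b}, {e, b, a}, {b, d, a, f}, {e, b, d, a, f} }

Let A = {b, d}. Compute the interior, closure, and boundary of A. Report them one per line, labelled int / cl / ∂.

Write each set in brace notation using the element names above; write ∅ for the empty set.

int(A) = {b}
cl(A)  = {e, b, d, f}
∂A     = {e, d, f}

U open, U⊆A: ∅, {b}. int(A) = ⋃ = {b}
X∖A={e, a, f}, int(X∖A)={a}, hence cl(A)={e, b, d, f}
∂A: remove int from cl → {e, d, f}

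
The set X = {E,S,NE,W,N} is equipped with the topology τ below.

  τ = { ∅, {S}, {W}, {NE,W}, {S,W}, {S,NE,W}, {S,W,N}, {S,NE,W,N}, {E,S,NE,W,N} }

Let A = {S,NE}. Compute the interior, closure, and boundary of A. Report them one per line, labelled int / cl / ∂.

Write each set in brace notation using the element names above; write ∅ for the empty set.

opens ⊆ A: ∅, {S}; union → int = {S}
complement {E,W,N}; its interior {W}; cl(A) = X∖{W} = {E,S,NE,N}
boundary = {E,S,NE,N} ∖ {S} = {E,NE,N}

int(A) = {S}
cl(A)  = {E,S,NE,N}
∂A     = {E,NE,N}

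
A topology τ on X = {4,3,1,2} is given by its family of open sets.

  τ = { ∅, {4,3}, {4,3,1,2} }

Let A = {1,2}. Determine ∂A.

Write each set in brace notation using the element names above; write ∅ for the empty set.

U open, U⊆A: ∅. int(A) = ⋃ = ∅
X∖A={4,3}, int(X∖A)={4,3}, hence cl(A)={1,2}
∂A: remove int from cl → {1,2}

{1,2}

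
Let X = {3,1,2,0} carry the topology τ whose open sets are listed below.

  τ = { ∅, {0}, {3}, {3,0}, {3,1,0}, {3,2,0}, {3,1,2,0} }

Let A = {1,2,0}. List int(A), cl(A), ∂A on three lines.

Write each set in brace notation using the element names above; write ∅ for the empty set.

int(A) = {0}
cl(A)  = {1,2,0}
∂A     = {1,2}

U open, U⊆A: ∅, {0}. int(A) = ⋃ = {0}
X∖A={3}, int(X∖A)={3}, hence cl(A)={1,2,0}
∂A: remove int from cl → {1,2}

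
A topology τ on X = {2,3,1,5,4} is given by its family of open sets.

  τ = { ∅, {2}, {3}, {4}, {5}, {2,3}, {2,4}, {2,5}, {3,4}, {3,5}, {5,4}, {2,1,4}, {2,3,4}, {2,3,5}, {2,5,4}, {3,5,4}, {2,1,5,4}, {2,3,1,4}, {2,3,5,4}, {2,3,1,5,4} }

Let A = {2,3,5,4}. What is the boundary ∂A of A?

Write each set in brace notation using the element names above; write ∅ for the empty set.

open subsets of A: ∅, {4}, {2}, {5}, {3}, {3,4}, {2,3}, {3,5}, {2,5}, {2,4}, {5,4}, {2,3,5}, {3,5,4}, {2,3,4}, {2,5,4}, {2,3,5,4}; so int(A) = {2,3,5,4}
closure: X∖int(X∖A) = X∖∅ = {2,3,1,5,4}
∂A = {2,3,1,5,4} minus {2,3,5,4} = {1}

{1}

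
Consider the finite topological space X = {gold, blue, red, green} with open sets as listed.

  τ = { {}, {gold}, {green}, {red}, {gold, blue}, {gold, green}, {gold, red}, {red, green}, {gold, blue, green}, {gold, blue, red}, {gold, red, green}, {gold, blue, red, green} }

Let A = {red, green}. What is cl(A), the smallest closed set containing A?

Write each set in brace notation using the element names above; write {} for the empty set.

{red, green}

closure: X∖int(X∖A) = X∖{gold, blue} = {red, green}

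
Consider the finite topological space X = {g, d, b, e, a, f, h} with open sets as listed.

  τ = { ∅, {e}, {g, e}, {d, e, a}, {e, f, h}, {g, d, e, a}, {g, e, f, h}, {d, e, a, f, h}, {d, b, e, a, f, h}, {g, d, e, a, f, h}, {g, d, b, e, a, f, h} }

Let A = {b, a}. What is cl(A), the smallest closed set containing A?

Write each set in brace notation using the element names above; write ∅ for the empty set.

X∖A={g, d, e, f, h}, int(X∖A)={g, e, f, h}, hence cl(A)={d, b, a}

{d, b, a}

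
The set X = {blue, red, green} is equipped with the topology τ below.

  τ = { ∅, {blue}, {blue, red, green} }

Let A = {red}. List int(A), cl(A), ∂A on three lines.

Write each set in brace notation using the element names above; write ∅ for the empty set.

opens ⊆ A: ∅; union → int = ∅
complement {blue, green}; its interior {blue}; cl(A) = X∖{blue} = {red, green}
boundary = {red, green} ∖ ∅ = {red, green}

int(A) = ∅
cl(A)  = {red, green}
∂A     = {red, green}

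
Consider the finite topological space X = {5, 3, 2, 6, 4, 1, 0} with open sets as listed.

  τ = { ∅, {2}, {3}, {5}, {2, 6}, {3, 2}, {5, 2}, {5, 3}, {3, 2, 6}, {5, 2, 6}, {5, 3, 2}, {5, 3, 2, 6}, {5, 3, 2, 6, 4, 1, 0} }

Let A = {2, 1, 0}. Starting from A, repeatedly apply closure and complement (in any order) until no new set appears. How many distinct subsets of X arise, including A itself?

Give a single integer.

X∖A={5, 3, 6, 4}, int(X∖A)={5, 3}, hence cl(A)={2, 6, 4, 1, 0}
Orbit (k=closure, c=complement):
  1. A     = {2, 1, 0}
  2. kA    = {2, 6, 4, 1, 0}
  3. cA    = {5, 3, 6, 4}
  4. ckA   = {5, 3}
  5. kcA   = {5, 3, 6, 4, 1, 0}
  6. kckA  = {5, 3, 4, 1, 0}
  7. ckcA  = {2}
  8. ckckA = {2, 6}
(closed under both — stop)

8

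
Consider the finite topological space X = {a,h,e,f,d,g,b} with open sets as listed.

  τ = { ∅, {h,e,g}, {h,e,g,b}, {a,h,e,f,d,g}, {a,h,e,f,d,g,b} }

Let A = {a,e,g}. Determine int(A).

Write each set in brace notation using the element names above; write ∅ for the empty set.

U open, U⊆A: ∅. int(A) = ⋃ = ∅

∅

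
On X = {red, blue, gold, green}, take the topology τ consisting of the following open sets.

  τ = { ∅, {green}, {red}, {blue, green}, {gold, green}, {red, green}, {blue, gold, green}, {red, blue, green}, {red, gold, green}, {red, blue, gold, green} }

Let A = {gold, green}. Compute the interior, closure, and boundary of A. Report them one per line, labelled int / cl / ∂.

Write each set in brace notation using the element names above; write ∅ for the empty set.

opens ⊆ A: ∅, {green}, {gold, green}; union → int = {gold, green}
complement {red, blue}; its interior {red}; cl(A) = X∖{red} = {blue, gold, green}
boundary = {blue, gold, green} ∖ {gold, green} = {blue}

int(A) = {gold, green}
cl(A)  = {blue, gold, green}
∂A     = {blue}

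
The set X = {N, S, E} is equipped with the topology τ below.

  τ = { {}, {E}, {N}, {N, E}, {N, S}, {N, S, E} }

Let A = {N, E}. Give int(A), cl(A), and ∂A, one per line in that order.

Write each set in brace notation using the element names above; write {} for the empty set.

int(A) = {N, E}
cl(A)  = {N, S, E}
∂A     = {S}

open subsets of A: {}, {E}, {N}, {N, E}; so int(A) = {N, E}
closure: X∖int(X∖A) = X∖{} = {N, S, E}
∂A = {N, S, E} minus {N, E} = {S}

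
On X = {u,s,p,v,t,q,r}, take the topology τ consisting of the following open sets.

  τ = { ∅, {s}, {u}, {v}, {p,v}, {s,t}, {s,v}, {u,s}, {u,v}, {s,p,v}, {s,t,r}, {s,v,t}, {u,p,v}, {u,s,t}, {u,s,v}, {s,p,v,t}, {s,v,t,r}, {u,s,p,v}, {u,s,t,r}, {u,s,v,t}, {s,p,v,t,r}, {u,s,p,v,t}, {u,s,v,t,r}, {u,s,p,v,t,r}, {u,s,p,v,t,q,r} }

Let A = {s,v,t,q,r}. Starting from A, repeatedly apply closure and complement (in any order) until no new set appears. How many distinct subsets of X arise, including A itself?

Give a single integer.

X∖A={u,p}, int(X∖A)={u}, hence cl(A)={s,p,v,t,q,r}
Orbit (k=closure, c=complement):
  1. A     = {s,v,t,q,r}
  2. kA    = {s,p,v,t,q,r}
  3. cA    = {u,p}
  4. ckA   = {u}
  5. kcA   = {u,p,q}
  6. kckA  = {u,q}
  7. ckcA  = {s,v,t,r}
  8. ckckA = {s,p,v,t,r}
(closed under both — stop)

8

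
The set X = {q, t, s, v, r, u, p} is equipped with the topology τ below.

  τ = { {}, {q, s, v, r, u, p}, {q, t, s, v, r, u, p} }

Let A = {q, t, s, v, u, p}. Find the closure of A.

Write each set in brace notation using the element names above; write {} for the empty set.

X∖A={r}, int(X∖A)={}, hence cl(A)={q, t, s, v, r, u, p}

{q, t, s, v, r, u, p}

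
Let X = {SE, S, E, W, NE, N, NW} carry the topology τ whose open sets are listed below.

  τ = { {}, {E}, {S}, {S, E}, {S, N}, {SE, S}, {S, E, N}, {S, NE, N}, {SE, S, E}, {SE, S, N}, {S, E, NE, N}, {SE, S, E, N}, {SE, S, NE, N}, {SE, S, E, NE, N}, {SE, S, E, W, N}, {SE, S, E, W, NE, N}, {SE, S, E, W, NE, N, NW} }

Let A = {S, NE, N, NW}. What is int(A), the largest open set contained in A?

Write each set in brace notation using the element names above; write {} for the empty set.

{S, NE, N}

U open, U⊆A: {}, {S}, {S, N}, {S, NE, N}. int(A) = ⋃ = {S, NE, N}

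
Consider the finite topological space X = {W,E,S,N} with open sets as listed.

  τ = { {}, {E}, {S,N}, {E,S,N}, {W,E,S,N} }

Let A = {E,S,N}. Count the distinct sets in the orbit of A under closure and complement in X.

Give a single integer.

4

complement {W}; its interior {}; cl(A) = X∖{} = {W,E,S,N}
With k = closure, c = complement:
  1. A     = {E,S,N}
  2. kA    = {W,E,S,N}
  3. cA    = {W}
  4. ckA   = {}
k, c of each give nothing new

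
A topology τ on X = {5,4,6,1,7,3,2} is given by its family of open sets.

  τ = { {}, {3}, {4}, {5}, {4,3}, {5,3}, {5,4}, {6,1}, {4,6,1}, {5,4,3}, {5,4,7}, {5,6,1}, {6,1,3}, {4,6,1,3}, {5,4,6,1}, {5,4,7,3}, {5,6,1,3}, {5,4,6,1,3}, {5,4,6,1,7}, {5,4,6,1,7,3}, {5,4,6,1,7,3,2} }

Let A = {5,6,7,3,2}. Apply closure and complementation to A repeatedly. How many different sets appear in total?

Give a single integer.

10

cl via duality: int({4,1}) = {4}, so X∖{4} = {5,6,1,7,3,2}
Write k for closure, c for complement:
  1. A     = {5,6,7,3,2}
  2. kA    = {5,6,1,7,3,2}
  3. cA    = {4,1}
  4. ckA   = {4}
  5. kcA   = {4,6,1,7,2}
  6. kckA  = {4,7,2}
  7. ckcA  = {5,3}
  8. ckckA = {5,6,1,3}
  9. kckcA = {5,7,3,2}
  10. ckckcA = {4,6,1}
applying k or c yields no new set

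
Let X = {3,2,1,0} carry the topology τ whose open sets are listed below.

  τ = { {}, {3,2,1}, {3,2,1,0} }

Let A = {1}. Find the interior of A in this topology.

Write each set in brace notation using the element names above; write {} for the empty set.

U open, U⊆A: {}. int(A) = ⋃ = {}

{}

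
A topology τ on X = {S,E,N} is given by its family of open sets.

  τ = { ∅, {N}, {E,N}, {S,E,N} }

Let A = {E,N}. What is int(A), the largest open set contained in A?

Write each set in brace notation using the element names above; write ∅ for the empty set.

{E,N}

interior: largest open inside A is {E,N} (from ∅, {N}, {E,N})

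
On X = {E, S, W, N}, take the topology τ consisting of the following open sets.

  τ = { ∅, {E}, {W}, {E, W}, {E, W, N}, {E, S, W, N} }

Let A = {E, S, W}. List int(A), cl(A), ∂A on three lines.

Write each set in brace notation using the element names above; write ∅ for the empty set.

int(A) = {E, W}
cl(A)  = {E, S, W, N}
∂A     = {S, N}

open subsets of A: ∅, {E}, {W}, {E, W}; so int(A) = {E, W}
closure: X∖int(X∖A) = X∖∅ = {E, S, W, N}
∂A = {E, S, W, N} minus {E, W} = {S, N}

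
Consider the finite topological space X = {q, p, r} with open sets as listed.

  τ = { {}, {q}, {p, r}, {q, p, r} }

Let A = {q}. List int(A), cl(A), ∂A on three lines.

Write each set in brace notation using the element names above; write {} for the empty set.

int(A) = {q}
cl(A)  = {q}
∂A     = {}

interior: largest open inside A is {q} (from {}, {q})
cl via duality: int({p, r}) = {p, r}, so X∖{p, r} = {q}
cl∖int = {}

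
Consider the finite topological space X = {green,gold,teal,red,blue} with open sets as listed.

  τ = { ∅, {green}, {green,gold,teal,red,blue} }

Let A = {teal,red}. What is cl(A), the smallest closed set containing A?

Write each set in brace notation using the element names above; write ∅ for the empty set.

{gold,teal,red,blue}

closure: X∖int(X∖A) = X∖{green} = {gold,teal,red,blue}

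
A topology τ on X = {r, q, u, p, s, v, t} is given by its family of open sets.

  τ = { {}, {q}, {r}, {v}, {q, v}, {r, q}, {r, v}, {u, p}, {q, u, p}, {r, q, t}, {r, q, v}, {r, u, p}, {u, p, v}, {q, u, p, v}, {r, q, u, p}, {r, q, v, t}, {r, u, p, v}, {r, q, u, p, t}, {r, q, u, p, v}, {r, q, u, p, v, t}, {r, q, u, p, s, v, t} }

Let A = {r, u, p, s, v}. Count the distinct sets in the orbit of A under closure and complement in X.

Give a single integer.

X∖A={q, t}, int(X∖A)={q}, hence cl(A)={r, u, p, s, v, t}
Orbit (k=closure, c=complement):
  1. A     = {r, u, p, s, v}
  2. kA    = {r, u, p, s, v, t}
  3. cA    = {q, t}
  4. ckA   = {q}
  5. kcA   = {q, s, t}
  6. ckcA  = {r, u, p, v}
(closed under both — stop)

6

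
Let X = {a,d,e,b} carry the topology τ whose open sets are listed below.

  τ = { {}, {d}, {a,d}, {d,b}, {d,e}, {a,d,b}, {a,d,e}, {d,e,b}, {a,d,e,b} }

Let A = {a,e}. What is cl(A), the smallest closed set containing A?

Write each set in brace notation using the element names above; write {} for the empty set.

{a,e}

closure: X∖int(X∖A) = X∖{d,b} = {a,e}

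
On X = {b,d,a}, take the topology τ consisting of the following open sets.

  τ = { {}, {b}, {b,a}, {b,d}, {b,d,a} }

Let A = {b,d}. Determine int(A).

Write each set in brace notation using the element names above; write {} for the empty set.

U open, U⊆A: {}, {b}, {b,d}. int(A) = ⋃ = {b,d}

{b,d}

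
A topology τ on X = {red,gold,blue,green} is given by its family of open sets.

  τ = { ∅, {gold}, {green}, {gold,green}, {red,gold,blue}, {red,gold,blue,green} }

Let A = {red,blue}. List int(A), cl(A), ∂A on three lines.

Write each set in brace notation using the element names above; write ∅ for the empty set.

int(A) = ∅
cl(A)  = {red,blue}
∂A     = {red,blue}

open subsets of A: ∅; so int(A) = ∅
closure: X∖int(X∖A) = X∖{gold,green} = {red,blue}
∂A = {red,blue} minus ∅ = {red,blue}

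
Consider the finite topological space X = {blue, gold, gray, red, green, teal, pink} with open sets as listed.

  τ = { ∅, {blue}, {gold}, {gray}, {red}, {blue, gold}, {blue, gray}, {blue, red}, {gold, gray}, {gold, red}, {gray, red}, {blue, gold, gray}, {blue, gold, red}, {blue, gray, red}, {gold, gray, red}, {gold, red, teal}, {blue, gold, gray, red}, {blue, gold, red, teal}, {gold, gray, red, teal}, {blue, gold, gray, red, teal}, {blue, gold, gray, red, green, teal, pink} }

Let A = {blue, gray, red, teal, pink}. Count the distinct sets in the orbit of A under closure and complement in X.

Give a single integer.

cl via duality: int({gold, green}) = {gold}, so X∖{gold} = {blue, gray, red, green, teal, pink}
Write k for closure, c for complement:
  1. A     = {blue, gray, red, teal, pink}
  2. kA    = {blue, gray, red, green, teal, pink}
  3. cA    = {gold, green}
  4. ckA   = {gold}
  5. kcA   = {gold, green, teal, pink}
  6. ckcA  = {blue, gray, red}
applying k or c yields no new set

6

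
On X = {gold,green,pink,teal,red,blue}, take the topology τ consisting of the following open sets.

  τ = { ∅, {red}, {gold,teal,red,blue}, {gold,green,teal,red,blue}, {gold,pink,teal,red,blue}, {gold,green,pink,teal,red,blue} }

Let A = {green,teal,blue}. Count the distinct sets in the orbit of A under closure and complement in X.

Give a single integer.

6

closure: X∖int(X∖A) = X∖{red} = {gold,green,pink,teal,blue}
Let k=closure and c=complement:
  1. A     = {green,teal,blue}
  2. kA    = {gold,green,pink,teal,blue}
  3. cA    = {gold,pink,red}
  4. ckA   = {red}
  5. kcA   = {gold,green,pink,teal,red,blue}
  6. ckcA  = ∅
— saturated at 6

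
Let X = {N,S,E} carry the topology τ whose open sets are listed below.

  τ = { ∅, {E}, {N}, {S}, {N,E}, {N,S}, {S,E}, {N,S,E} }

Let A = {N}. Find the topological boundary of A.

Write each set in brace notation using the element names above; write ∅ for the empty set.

open subsets of A: ∅, {N}; so int(A) = {N}
closure: X∖int(X∖A) = X∖{S,E} = {N}
∂A = {N} minus {N} = ∅

∅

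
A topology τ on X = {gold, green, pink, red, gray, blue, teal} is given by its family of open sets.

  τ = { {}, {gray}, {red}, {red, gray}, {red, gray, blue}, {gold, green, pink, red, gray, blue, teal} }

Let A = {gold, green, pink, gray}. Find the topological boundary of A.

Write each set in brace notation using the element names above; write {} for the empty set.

{gold, green, pink, blue, teal}

open subsets of A: {}, {gray}; so int(A) = {gray}
closure: X∖int(X∖A) = X∖{red} = {gold, green, pink, gray, blue, teal}
∂A = {gold, green, pink, gray, blue, teal} minus {gray} = {gold, green, pink, blue, teal}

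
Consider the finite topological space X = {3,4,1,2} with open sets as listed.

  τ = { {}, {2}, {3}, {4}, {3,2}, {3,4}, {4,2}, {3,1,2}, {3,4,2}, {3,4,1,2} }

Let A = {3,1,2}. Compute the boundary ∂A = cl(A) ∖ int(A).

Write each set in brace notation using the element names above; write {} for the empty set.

opens ⊆ A: {}, {2}, {3}, {3,2}, {3,1,2}; union → int = {3,1,2}
complement {4}; its interior {4}; cl(A) = X∖{4} = {3,1,2}
boundary = {3,1,2} ∖ {3,1,2} = {}

{}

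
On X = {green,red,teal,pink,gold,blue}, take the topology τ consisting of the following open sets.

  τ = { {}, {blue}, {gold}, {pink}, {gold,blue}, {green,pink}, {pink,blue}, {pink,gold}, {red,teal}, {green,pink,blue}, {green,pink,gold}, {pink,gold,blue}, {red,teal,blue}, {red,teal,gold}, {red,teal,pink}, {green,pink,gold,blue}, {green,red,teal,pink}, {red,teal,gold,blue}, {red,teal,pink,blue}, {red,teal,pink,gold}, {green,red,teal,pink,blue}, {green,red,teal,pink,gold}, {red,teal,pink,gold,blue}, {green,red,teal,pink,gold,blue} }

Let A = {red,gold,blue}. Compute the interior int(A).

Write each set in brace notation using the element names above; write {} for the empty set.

{gold,blue}

opens ⊆ A: {}, {gold}, {blue}, {gold,blue}; union → int = {gold,blue}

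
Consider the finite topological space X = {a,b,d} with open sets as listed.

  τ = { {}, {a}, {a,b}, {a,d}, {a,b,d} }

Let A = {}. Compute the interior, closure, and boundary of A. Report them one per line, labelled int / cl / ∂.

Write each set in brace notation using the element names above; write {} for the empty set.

open subsets of A: {}; so int(A) = {}
closure: X∖int(X∖A) = X∖{a,b,d} = {}
∂A = {} minus {} = {}

int(A) = {}
cl(A)  = {}
∂A     = {}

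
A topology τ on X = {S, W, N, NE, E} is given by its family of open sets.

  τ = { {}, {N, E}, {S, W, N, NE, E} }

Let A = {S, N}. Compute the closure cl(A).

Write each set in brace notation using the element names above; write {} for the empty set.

closure: X∖int(X∖A) = X∖{} = {S, W, N, NE, E}

{S, W, N, NE, E}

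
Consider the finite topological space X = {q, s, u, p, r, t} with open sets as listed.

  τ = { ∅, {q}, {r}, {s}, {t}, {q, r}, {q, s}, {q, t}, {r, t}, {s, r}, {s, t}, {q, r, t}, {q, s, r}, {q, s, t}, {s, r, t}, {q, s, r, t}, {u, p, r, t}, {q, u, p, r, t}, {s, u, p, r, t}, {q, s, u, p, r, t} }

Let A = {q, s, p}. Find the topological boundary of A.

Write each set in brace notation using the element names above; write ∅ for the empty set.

opens ⊆ A: ∅, {q}, {s}, {q, s}; union → int = {q, s}
complement {u, r, t}; its interior {r, t}; cl(A) = X∖{r, t} = {q, s, u, p}
boundary = {q, s, u, p} ∖ {q, s} = {u, p}

{u, p}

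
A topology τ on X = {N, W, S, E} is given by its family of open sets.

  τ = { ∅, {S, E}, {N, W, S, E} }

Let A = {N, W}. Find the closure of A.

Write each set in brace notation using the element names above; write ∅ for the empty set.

X∖A={S, E}, int(X∖A)={S, E}, hence cl(A)={N, W}

{N, W}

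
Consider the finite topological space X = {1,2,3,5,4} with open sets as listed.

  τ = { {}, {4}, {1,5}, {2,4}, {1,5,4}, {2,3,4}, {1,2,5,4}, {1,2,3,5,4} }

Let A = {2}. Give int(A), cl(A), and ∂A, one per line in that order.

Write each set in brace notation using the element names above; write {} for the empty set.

interior: largest open inside A is {} (from {})
cl via duality: int({1,3,5,4}) = {1,5,4}, so X∖{1,5,4} = {2,3}
cl∖int = {2,3}

int(A) = {}
cl(A)  = {2,3}
∂A     = {2,3}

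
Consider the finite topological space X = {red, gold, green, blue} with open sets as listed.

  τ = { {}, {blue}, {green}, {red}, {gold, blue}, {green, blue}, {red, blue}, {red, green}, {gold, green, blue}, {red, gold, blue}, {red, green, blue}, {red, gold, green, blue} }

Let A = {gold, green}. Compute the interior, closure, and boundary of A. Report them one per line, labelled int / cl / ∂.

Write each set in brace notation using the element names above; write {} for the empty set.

U open, U⊆A: {}, {green}. int(A) = ⋃ = {green}
X∖A={red, blue}, int(X∖A)={red, blue}, hence cl(A)={gold, green}
∂A: remove int from cl → {gold}

int(A) = {green}
cl(A)  = {gold, green}
∂A     = {gold}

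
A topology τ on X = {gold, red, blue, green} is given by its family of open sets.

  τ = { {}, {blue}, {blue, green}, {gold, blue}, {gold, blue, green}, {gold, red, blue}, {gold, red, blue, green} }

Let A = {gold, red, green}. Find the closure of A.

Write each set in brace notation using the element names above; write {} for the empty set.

{gold, red, green}

closure: X∖int(X∖A) = X∖{blue} = {gold, red, green}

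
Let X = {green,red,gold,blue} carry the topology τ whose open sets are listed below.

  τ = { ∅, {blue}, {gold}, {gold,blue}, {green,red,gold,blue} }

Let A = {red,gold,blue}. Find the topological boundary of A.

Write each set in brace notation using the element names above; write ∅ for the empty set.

open subsets of A: ∅, {gold}, {blue}, {gold,blue}; so int(A) = {gold,blue}
closure: X∖int(X∖A) = X∖∅ = {green,red,gold,blue}
∂A = {green,red,gold,blue} minus {gold,blue} = {green,red}

{green,red}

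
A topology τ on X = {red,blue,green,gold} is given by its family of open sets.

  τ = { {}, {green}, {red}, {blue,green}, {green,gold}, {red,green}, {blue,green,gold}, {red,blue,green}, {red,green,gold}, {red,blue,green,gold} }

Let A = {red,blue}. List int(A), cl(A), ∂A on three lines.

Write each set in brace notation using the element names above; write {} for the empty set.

interior: largest open inside A is {red} (from {}, {red})
cl via duality: int({green,gold}) = {green,gold}, so X∖{green,gold} = {red,blue}
cl∖int = {blue}

int(A) = {red}
cl(A)  = {red,blue}
∂A     = {blue}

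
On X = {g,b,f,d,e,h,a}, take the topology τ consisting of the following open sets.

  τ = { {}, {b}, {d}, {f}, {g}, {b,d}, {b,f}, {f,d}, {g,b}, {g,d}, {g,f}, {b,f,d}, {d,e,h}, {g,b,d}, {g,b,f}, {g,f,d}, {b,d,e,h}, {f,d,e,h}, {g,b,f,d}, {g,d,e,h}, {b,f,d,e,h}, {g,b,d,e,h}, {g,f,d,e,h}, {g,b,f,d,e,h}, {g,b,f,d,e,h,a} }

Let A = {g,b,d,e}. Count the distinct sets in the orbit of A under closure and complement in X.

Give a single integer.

complement {f,h,a}; its interior {f}; cl(A) = X∖{f} = {g,b,d,e,h,a}
With k = closure, c = complement:
  1. A     = {g,b,d,e}
  2. kA    = {g,b,d,e,h,a}
  3. cA    = {f,h,a}
  4. ckA   = {f}
  5. kcA   = {f,e,h,a}
  6. kckA  = {f,a}
  7. ckcA  = {g,b,d}
  8. ckckA = {g,b,d,e,h}
k, c of each give nothing new

8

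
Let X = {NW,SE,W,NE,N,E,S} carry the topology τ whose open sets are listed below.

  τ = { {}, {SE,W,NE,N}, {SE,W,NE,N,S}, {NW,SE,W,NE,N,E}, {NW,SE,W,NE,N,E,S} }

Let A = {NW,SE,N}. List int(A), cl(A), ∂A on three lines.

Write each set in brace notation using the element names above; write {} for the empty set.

opens ⊆ A: {}; union → int = {}
complement {W,NE,E,S}; its interior {}; cl(A) = X∖{} = {NW,SE,W,NE,N,E,S}
boundary = {NW,SE,W,NE,N,E,S} ∖ {} = {NW,SE,W,NE,N,E,S}

int(A) = {}
cl(A)  = {NW,SE,W,NE,N,E,S}
∂A     = {NW,SE,W,NE,N,E,S}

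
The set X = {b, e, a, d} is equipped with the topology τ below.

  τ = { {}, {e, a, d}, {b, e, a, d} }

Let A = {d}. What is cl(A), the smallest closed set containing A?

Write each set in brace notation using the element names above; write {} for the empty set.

{b, e, a, d}

closure: X∖int(X∖A) = X∖{} = {b, e, a, d}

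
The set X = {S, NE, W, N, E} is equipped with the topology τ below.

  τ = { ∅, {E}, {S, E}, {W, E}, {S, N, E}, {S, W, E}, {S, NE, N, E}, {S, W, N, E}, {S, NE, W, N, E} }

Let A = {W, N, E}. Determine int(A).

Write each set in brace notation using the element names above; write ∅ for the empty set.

open subsets of A: ∅, {E}, {W, E}; so int(A) = {W, E}

{W, E}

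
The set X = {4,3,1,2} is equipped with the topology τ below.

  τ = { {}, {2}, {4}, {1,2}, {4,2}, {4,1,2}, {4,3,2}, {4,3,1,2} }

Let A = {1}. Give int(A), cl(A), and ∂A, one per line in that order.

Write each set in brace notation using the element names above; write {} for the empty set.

int(A) = {}
cl(A)  = {1}
∂A     = {1}

U open, U⊆A: {}. int(A) = ⋃ = {}
X∖A={4,3,2}, int(X∖A)={4,3,2}, hence cl(A)={1}
∂A: remove int from cl → {1}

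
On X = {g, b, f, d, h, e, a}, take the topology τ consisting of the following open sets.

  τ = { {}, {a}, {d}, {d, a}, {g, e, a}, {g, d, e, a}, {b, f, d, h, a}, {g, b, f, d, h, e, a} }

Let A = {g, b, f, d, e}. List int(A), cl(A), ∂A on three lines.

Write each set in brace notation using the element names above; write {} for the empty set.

int(A) = {d}
cl(A)  = {g, b, f, d, h, e}
∂A     = {g, b, f, h, e}

U open, U⊆A: {}, {d}. int(A) = ⋃ = {d}
X∖A={h, a}, int(X∖A)={a}, hence cl(A)={g, b, f, d, h, e}
∂A: remove int from cl → {g, b, f, h, e}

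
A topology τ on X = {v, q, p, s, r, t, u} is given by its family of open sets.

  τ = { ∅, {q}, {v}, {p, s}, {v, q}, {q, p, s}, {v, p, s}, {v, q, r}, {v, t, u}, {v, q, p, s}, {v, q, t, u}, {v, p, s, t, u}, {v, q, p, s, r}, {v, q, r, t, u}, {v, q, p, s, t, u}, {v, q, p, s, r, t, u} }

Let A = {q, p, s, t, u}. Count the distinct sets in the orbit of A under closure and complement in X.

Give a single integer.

closure: X∖int(X∖A) = X∖{v} = {q, p, s, r, t, u}
Let k=closure and c=complement:
  1. A     = {q, p, s, t, u}
  2. kA    = {q, p, s, r, t, u}
  3. cA    = {v, r}
  4. ckA   = {v}
  5. kcA   = {v, r, t, u}
  6. ckcA  = {q, p, s}
  7. kckcA = {q, p, s, r}
  8. ckckcA = {v, t, u}
— saturated at 8

8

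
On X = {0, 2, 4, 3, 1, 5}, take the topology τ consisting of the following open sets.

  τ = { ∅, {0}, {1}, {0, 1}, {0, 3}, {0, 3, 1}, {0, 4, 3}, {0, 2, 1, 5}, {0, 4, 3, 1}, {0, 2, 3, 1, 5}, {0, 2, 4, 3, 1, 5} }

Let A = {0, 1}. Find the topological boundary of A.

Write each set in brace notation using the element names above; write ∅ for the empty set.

opens ⊆ A: ∅, {0}, {1}, {0, 1}; union → int = {0, 1}
complement {2, 4, 3, 5}; its interior ∅; cl(A) = X∖∅ = {0, 2, 4, 3, 1, 5}
boundary = {0, 2, 4, 3, 1, 5} ∖ {0, 1} = {2, 4, 3, 5}

{2, 4, 3, 5}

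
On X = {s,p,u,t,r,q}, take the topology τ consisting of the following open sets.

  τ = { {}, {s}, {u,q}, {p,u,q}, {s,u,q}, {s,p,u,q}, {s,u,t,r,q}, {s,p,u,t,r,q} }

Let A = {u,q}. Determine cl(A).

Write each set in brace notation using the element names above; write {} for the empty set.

{p,u,t,r,q}

cl via duality: int({s,p,t,r}) = {s}, so X∖{s} = {p,u,t,r,q}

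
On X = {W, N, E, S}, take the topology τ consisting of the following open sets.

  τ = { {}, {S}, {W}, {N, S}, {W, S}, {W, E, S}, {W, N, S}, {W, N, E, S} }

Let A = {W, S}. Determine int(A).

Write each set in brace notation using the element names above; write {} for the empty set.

{W, S}

U open, U⊆A: {}, {S}, {W}, {W, S}. int(A) = ⋃ = {W, S}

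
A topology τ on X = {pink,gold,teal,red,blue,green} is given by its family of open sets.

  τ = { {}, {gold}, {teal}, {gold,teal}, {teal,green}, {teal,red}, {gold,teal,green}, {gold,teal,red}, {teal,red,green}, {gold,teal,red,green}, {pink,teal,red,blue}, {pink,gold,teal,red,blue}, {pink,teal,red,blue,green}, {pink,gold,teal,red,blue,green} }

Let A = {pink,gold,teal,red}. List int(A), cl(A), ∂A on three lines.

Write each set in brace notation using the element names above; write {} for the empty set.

int(A) = {gold,teal,red}
cl(A)  = {pink,gold,teal,red,blue,green}
∂A     = {pink,blue,green}

interior: largest open inside A is {gold,teal,red} (from {}, {gold}, {teal}, {teal,red}, {gold,teal}, {gold,teal,red})
cl via duality: int({blue,green}) = {}, so X∖{} = {pink,gold,teal,red,blue,green}
cl∖int = {pink,blue,green}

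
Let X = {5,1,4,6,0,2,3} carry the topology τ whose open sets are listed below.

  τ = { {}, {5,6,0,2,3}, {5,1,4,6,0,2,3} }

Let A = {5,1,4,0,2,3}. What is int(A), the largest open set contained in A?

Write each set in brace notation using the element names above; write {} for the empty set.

U open, U⊆A: {}. int(A) = ⋃ = {}

{}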